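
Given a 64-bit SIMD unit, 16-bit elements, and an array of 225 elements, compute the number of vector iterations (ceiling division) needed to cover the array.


Width = 64 / 16 = 4 elements per vector op
Iterations = ceil(225 / 4) = 57

57


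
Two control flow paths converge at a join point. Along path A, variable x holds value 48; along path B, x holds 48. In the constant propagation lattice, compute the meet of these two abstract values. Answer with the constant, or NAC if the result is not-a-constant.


Meet operation: if both paths give the same constant, result is that constant; if they differ, result is NAC (not-a-constant).
Path A: 48, Path B: 48 -> equal
Result: constant -> 48

48


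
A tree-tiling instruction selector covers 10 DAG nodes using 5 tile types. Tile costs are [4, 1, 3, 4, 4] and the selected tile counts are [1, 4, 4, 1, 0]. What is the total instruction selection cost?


Total cost = sum(count_i * cost_i)
= 1*4 + 4*1 + 4*3 + 1*4 + 0*4
= 24

24


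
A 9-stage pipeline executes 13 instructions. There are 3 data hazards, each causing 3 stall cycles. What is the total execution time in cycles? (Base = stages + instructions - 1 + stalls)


Base cycles = 9 + 13 - 1 = 21
Total stalls = 3 * 3 = 9
Total = 21 + 9 = 30

30


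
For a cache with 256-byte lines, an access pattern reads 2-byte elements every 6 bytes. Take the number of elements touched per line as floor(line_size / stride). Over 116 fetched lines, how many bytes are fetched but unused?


Elements per line = floor(256 / 6) = 42
Bytes used per line = 42 * 2 = 84
Wasted per line = 256 - 84 = 172
Total wasted = 172 * 116 = 19952

19952


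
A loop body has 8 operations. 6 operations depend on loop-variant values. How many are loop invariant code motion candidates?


Invariant candidates = total - loop-dependent
= 8 - 6 = 2

2


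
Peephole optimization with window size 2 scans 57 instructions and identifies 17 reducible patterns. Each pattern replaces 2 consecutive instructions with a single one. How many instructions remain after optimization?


Each match removes 1 instructions.
Total removed = 17 * 1 = 17
Remaining = 57 - 17 = 40

40


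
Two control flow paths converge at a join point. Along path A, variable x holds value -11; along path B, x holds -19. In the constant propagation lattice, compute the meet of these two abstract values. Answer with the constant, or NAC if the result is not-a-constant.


Meet operation: if both paths give the same constant, result is that constant; if they differ, result is NAC (not-a-constant).
Path A: -11, Path B: -19 -> differ
Result: not-a-constant -> NAC

NAC


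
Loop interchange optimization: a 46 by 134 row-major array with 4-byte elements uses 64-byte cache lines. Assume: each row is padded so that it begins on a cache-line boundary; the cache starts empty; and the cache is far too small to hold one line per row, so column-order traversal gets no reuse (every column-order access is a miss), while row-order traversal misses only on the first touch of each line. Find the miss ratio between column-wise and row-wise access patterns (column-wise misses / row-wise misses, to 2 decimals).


Each row occupies 134 * 4 = 536 bytes and starts on a line boundary, so it spans ceil(536 / 64) = 9 cache lines.
Row-major traversal misses (one per line touched): 46 * ceil(134 * 4 / 64) = 414
Column-major traversal misses (no reuse, every access misses): 46 * 134 = 6164
Ratio = 6164 / 414 = 14.89

14.89


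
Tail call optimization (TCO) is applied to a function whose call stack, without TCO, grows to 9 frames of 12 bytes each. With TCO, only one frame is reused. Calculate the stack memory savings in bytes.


Without TCO: 9 * 12 = 108 bytes
With TCO: reuse 1 frame = 12 bytes
Savings = 108 - 12 = 96

96


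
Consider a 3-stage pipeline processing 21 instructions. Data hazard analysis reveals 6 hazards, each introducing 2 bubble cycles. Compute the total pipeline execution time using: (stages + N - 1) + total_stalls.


Base cycles = 3 + 21 - 1 = 23
Total stalls = 6 * 2 = 12
Total = 23 + 12 = 35

35


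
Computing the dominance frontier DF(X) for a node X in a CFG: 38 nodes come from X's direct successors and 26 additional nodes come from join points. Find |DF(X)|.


DF(X) = direct successor contributions + join point contributions
= 38 + 26 = 64

64


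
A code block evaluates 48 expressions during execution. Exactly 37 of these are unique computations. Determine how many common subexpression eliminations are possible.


CSE count = total expressions - unique expressions
= 48 - 37 = 11

11


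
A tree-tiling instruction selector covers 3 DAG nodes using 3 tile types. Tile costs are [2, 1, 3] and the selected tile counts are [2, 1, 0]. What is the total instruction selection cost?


Total cost = sum(count_i * cost_i)
= 2*2 + 1*1 + 0*3
= 5

5


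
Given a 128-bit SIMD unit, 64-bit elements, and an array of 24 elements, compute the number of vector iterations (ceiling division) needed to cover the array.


Width = 128 / 64 = 2 elements per vector op
Iterations = ceil(24 / 2) = 12

12


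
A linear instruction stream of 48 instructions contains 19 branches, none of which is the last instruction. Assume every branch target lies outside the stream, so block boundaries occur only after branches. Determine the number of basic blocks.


With no in-sequence branch targets, the leaders are the first instruction plus the instruction after each branch.
Number of basic blocks = branches + 1
= 19 + 1 = 20

20


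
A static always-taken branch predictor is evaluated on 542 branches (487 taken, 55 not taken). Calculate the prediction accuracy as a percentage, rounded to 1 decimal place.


Predictor: always-taken
Correct predictions = 487
Accuracy = 487 / 542 * 100 = 89.9%

89.9


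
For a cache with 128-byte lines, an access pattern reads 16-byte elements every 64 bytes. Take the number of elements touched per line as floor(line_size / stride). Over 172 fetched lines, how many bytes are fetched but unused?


Elements per line = floor(128 / 64) = 2
Bytes used per line = 2 * 16 = 32
Wasted per line = 128 - 32 = 96
Total wasted = 96 * 172 = 16512

16512


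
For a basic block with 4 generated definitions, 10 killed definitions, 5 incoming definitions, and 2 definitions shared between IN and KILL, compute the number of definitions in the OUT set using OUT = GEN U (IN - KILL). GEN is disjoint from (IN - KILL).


IN - KILL: 5 - 2 = 3 surviving definitions
OUT = GEN + surviving = 4 + 3 = 7

7


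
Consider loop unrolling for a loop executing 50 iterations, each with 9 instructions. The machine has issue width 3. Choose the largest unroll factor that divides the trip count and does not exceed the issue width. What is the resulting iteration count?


Largest divisor of 50 <= 3 is 2
New iterations = 50 / 2 = 25

25


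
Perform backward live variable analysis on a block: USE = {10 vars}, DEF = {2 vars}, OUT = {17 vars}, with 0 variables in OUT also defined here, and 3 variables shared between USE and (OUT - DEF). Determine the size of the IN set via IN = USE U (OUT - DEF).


OUT - DEF: 17 - 0 = 17
|IN| = |USE| + |OUT - DEF| - |USE ∩ (OUT - DEF)| = 10 + 17 - 3 = 24

24


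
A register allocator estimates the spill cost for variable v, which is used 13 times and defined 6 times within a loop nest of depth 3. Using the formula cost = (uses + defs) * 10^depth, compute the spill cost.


uses + defs = 13 + 6 = 19
10^3 = 1000
Spill cost = 19 * 1000 = 19000

19000


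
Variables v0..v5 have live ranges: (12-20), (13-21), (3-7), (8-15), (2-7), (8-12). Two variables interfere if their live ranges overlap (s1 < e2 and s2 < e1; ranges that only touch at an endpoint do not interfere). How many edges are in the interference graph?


Check all pairs for overlapping intervals.
Two intervals (s1,e1) and (s2,e2) overlap if s1 < e2 and s2 < e1.
v0 (12-20) vs v1..v5: overlaps v1, v3 -> 2
v1 (13-21) vs v2..v5: overlaps v3 -> 1
v2 (3-7) vs v3..v5: overlaps v4 -> 1
v3 (8-15) vs v4..v5: overlaps v5 -> 1
v4 (2-7) vs v5: overlaps none -> 0
Total overlapping pairs = 2 + 1 + 1 + 1 + 0 = 5

5


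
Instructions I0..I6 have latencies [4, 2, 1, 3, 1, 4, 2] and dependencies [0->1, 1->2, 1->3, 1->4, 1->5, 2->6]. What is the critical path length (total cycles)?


Compute longest path through dependency graph: dist(Ik) = max over predecessors of dist + latency(Ik).
dist(I0) = latency 4 = 4
dist(I1) = dist(I0) + 2 = 4 + 2 = 6
dist(I2) = dist(I1) + 1 = 6 + 1 = 7
dist(I3) = dist(I1) + 3 = 6 + 3 = 9
dist(I4) = dist(I1) + 1 = 6 + 1 = 7
dist(I5) = dist(I1) + 4 = 6 + 4 = 10
dist(I6) = dist(I2) + 2 = 7 + 2 = 9
Critical path = max dist = 10

10


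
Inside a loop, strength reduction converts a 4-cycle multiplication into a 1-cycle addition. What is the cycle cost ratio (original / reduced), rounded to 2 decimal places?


Ratio = mult_cost / add_cost = 4 / 1 = 4.0

4.0


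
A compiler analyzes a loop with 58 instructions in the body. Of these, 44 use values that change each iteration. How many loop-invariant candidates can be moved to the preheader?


Invariant candidates = total - loop-dependent
= 58 - 44 = 14

14


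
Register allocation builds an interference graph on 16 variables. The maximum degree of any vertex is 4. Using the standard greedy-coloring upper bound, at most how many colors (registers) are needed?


Greedy coloring never needs more than (max_degree + 1) colors: when coloring a vertex, at most max_degree neighbors are already colored.
Upper bound = 4 + 1 = 5

5


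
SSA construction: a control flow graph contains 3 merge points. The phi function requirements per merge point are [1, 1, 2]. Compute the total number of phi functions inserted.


Total phi functions = sum of phi functions at each join node
= 1 + 1 + 2 = 4

4


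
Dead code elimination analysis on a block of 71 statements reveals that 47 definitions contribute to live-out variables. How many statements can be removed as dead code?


Dead code = total statements - live definitions
= 71 - 47 = 24

24


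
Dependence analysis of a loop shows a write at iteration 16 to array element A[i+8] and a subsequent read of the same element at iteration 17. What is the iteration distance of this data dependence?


Distance = read iteration - write iteration
= 17 - 16 = 1

1


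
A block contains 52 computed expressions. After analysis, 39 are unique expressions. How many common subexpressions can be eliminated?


CSE count = total expressions - unique expressions
= 52 - 39 = 13

13


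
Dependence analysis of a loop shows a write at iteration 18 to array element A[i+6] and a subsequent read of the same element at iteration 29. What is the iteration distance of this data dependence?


Distance = read iteration - write iteration
= 29 - 18 = 11

11


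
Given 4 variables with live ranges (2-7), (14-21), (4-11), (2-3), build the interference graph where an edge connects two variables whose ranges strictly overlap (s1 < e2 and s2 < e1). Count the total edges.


Check all pairs for overlapping intervals.
Two intervals (s1,e1) and (s2,e2) overlap if s1 < e2 and s2 < e1.
v0 (2-7) vs v1..v3: overlaps v2, v3 -> 2
v1 (14-21) vs v2..v3: overlaps none -> 0
v2 (4-11) vs v3: overlaps none -> 0
Total overlapping pairs = 2 + 0 + 0 = 2

2


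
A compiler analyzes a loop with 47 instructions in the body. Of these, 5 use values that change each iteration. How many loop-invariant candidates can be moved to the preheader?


Invariant candidates = total - loop-dependent
= 47 - 5 = 42

42


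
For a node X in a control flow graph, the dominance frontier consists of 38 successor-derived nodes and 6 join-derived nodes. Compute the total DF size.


DF(X) = direct successor contributions + join point contributions
= 38 + 6 = 44

44


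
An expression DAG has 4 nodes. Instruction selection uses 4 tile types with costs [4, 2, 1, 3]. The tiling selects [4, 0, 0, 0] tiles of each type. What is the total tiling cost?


Total cost = sum(count_i * cost_i)
= 4*4 + 0*2 + 0*1 + 0*3
= 16

16


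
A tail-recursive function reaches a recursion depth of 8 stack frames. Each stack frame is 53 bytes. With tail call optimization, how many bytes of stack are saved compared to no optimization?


Without TCO: 8 * 53 = 424 bytes
With TCO: reuse 1 frame = 53 bytes
Savings = 424 - 53 = 371

371


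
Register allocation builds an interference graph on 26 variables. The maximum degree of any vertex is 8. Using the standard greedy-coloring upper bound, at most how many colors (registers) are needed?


Greedy coloring never needs more than (max_degree + 1) colors: when coloring a vertex, at most max_degree neighbors are already colored.
Upper bound = 8 + 1 = 9

9


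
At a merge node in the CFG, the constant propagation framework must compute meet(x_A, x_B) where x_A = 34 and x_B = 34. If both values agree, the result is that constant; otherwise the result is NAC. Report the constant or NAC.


Meet operation: if both paths give the same constant, result is that constant; if they differ, result is NAC (not-a-constant).
Path A: 34, Path B: 34 -> equal
Result: constant -> 34

34


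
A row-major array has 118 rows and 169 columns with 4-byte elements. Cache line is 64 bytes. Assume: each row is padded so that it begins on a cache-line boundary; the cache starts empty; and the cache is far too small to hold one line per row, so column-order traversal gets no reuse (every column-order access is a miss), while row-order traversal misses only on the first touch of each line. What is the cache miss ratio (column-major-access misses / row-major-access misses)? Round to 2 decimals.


Each row occupies 169 * 4 = 676 bytes and starts on a line boundary, so it spans ceil(676 / 64) = 11 cache lines.
Row-major traversal misses (one per line touched): 118 * ceil(169 * 4 / 64) = 1298
Column-major traversal misses (no reuse, every access misses): 118 * 169 = 19942
Ratio = 19942 / 1298 = 15.36

15.36


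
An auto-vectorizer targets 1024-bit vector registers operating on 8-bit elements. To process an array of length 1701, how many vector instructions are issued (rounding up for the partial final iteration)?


Width = 1024 / 8 = 128 elements per vector op
Iterations = ceil(1701 / 128) = 14

14


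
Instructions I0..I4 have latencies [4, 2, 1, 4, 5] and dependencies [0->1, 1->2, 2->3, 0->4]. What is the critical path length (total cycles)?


Compute longest path through dependency graph: dist(Ik) = max over predecessors of dist + latency(Ik).
dist(I0) = latency 4 = 4
dist(I1) = dist(I0) + 2 = 4 + 2 = 6
dist(I2) = dist(I1) + 1 = 6 + 1 = 7
dist(I3) = dist(I2) + 4 = 7 + 4 = 11
dist(I4) = dist(I0) + 5 = 4 + 5 = 9
Critical path = max dist = 11

11


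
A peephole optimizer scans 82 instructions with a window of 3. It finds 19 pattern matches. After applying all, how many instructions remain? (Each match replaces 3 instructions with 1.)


Each match removes 2 instructions.
Total removed = 19 * 2 = 38
Remaining = 82 - 38 = 44

44


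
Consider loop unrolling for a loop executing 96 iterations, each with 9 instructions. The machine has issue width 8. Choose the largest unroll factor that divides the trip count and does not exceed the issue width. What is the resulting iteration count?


Largest divisor of 96 <= 8 is 8
New iterations = 96 / 8 = 12

12


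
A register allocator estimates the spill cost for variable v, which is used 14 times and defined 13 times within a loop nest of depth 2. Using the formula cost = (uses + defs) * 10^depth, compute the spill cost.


uses + defs = 14 + 13 = 27
10^2 = 100
Spill cost = 27 * 100 = 2700

2700


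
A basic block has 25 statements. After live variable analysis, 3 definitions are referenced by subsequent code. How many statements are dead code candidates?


Dead code = total statements - live definitions
= 25 - 3 = 22

22


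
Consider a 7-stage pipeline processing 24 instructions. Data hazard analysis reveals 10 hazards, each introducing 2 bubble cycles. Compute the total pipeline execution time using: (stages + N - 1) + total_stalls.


Base cycles = 7 + 24 - 1 = 30
Total stalls = 10 * 2 = 20
Total = 30 + 20 = 50

50


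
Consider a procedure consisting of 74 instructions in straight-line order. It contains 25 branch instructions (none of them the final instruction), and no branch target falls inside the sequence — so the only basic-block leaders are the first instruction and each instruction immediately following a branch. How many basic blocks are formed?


With no in-sequence branch targets, the leaders are the first instruction plus the instruction after each branch.
Number of basic blocks = branches + 1
= 25 + 1 = 26

26


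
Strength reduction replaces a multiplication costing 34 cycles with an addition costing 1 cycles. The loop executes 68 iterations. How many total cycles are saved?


Per-iteration saving = 34 - 1 = 33
Total saved = 68 * 33 = 2244

2244


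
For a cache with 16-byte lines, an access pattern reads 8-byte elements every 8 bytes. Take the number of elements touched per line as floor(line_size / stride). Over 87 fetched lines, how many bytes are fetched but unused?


Elements per line = floor(16 / 8) = 2
Bytes used per line = 2 * 8 = 16
Wasted per line = 16 - 16 = 0
Total wasted = 0 * 87 = 0

0


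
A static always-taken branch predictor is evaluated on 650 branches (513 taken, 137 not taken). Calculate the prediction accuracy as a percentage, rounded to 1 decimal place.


Predictor: always-taken
Correct predictions = 513
Accuracy = 513 / 650 * 100 = 78.9%

78.9


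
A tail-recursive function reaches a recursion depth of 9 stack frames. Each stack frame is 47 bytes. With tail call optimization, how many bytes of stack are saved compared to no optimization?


Without TCO: 9 * 47 = 423 bytes
With TCO: reuse 1 frame = 47 bytes
Savings = 423 - 47 = 376

376


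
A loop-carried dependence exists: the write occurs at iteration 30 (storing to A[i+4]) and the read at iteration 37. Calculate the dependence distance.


Distance = read iteration - write iteration
= 37 - 30 = 7

7


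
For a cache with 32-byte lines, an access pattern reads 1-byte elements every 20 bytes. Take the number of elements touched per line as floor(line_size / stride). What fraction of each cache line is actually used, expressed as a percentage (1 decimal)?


Elements per cache line = floor(32 / 20) = 1
Bytes used = 1 * 1 = 1
Utilization = 1 / 32 * 100 = 3.1%

3.1


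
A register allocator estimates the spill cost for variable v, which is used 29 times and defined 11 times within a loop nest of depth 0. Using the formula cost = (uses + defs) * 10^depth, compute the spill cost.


uses + defs = 29 + 11 = 40
10^0 = 1
Spill cost = 40 * 1 = 40

40


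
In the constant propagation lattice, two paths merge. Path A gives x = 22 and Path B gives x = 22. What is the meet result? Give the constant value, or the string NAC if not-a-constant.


Meet operation: if both paths give the same constant, result is that constant; if they differ, result is NAC (not-a-constant).
Path A: 22, Path B: 22 -> equal
Result: constant -> 22

22


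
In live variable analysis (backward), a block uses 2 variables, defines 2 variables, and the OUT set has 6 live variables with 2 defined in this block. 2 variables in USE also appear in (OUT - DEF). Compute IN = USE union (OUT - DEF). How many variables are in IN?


OUT - DEF: 6 - 2 = 4
|IN| = |USE| + |OUT - DEF| - |USE ∩ (OUT - DEF)| = 2 + 4 - 2 = 4

4


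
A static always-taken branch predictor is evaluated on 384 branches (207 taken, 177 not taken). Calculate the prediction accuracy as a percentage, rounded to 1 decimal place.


Predictor: always-taken
Correct predictions = 207
Accuracy = 207 / 384 * 100 = 53.9%

53.9


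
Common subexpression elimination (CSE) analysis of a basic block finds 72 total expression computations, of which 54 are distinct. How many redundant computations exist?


CSE count = total expressions - unique expressions
= 72 - 54 = 18

18


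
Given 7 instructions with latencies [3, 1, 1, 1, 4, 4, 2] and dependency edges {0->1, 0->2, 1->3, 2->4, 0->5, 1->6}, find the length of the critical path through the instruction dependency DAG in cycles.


Compute longest path through dependency graph: dist(Ik) = max over predecessors of dist + latency(Ik).
dist(I0) = latency 3 = 3
dist(I1) = dist(I0) + 1 = 3 + 1 = 4
dist(I2) = dist(I0) + 1 = 3 + 1 = 4
dist(I3) = dist(I1) + 1 = 4 + 1 = 5
dist(I4) = dist(I2) + 4 = 4 + 4 = 8
dist(I5) = dist(I0) + 4 = 3 + 4 = 7
dist(I6) = dist(I1) + 2 = 4 + 2 = 6
Critical path = max dist = 8

8


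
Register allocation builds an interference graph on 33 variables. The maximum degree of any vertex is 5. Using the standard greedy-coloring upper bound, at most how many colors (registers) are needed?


Greedy coloring never needs more than (max_degree + 1) colors: when coloring a vertex, at most max_degree neighbors are already colored.
Upper bound = 5 + 1 = 6

6


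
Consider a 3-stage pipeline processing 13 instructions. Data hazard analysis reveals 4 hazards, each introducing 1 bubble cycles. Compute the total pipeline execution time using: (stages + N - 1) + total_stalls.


Base cycles = 3 + 13 - 1 = 15
Total stalls = 4 * 1 = 4
Total = 15 + 4 = 19

19


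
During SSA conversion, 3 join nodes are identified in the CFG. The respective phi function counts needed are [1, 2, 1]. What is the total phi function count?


Total phi functions = sum of phi functions at each join node
= 1 + 2 + 1 = 4

4


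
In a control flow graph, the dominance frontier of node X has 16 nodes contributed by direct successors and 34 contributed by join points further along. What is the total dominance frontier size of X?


DF(X) = direct successor contributions + join point contributions
= 16 + 34 = 50

50


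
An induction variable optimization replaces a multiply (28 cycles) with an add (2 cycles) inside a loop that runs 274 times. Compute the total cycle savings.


Per-iteration saving = 28 - 2 = 26
Total saved = 274 * 26 = 7124

7124


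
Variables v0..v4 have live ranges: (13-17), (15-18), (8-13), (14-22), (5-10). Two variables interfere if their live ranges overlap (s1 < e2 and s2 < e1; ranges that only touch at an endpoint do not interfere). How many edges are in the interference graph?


Check all pairs for overlapping intervals.
Two intervals (s1,e1) and (s2,e2) overlap if s1 < e2 and s2 < e1.
v0 (13-17) vs v1..v4: overlaps v1, v3 -> 2
v1 (15-18) vs v2..v4: overlaps v3 -> 1
v2 (8-13) vs v3..v4: overlaps v4 -> 1
v3 (14-22) vs v4: overlaps none -> 0
Total overlapping pairs = 2 + 1 + 1 + 0 = 4

4


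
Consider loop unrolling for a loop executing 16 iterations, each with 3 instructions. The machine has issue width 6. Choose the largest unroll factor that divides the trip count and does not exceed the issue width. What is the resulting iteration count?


Largest divisor of 16 <= 6 is 4
New iterations = 16 / 4 = 4

4


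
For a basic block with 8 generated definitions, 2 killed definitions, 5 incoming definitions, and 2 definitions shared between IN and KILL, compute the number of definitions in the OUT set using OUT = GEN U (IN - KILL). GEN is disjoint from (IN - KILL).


IN - KILL: 5 - 2 = 3 surviving definitions
OUT = GEN + surviving = 8 + 3 = 11

11


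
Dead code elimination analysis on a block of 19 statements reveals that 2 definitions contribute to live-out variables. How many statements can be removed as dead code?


Dead code = total statements - live definitions
= 19 - 2 = 17

17


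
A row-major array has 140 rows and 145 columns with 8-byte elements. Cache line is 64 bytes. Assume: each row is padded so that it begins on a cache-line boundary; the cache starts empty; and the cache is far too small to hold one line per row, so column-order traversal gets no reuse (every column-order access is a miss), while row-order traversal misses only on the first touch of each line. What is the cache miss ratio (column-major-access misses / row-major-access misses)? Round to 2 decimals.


Each row occupies 145 * 8 = 1160 bytes and starts on a line boundary, so it spans ceil(1160 / 64) = 19 cache lines.
Row-major traversal misses (one per line touched): 140 * ceil(145 * 8 / 64) = 2660
Column-major traversal misses (no reuse, every access misses): 140 * 145 = 20300
Ratio = 20300 / 2660 = 7.63

7.63


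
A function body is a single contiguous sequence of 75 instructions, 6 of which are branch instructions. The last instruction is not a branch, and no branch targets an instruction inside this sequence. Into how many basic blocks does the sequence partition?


With no in-sequence branch targets, the leaders are the first instruction plus the instruction after each branch.
Number of basic blocks = branches + 1
= 6 + 1 = 7

7


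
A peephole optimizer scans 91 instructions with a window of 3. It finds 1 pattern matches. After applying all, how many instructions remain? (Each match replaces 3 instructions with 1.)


Each match removes 2 instructions.
Total removed = 1 * 2 = 2
Remaining = 91 - 2 = 89

89


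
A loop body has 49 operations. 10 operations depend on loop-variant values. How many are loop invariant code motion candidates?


Invariant candidates = total - loop-dependent
= 49 - 10 = 39

39


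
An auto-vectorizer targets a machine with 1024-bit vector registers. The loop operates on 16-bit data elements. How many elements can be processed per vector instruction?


Width = SIMD bits / data type bits
= 1024 / 16 = 64

64


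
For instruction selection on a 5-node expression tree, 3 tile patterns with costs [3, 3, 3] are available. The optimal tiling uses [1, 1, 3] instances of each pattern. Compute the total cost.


Total cost = sum(count_i * cost_i)
= 1*3 + 1*3 + 3*3
= 15

15


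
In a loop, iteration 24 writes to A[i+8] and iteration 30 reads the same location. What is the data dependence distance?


Distance = read iteration - write iteration
= 30 - 24 = 6

6


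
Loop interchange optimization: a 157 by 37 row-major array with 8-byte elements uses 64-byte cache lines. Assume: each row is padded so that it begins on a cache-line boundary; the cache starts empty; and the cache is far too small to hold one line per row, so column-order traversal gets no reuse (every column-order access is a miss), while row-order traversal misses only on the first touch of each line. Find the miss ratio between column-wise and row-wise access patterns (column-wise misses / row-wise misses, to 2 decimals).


Each row occupies 37 * 8 = 296 bytes and starts on a line boundary, so it spans ceil(296 / 64) = 5 cache lines.
Row-major traversal misses (one per line touched): 157 * ceil(37 * 8 / 64) = 785
Column-major traversal misses (no reuse, every access misses): 157 * 37 = 5809
Ratio = 5809 / 785 = 7.4

7.4


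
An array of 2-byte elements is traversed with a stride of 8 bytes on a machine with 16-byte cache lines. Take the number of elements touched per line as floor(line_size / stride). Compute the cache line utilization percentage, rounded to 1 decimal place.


Elements per cache line = floor(16 / 8) = 2
Bytes used = 2 * 2 = 4
Utilization = 4 / 16 * 100 = 25.0%

25.0


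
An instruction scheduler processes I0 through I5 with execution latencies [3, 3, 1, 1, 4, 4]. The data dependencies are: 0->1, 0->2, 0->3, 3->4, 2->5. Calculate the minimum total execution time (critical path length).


Compute longest path through dependency graph: dist(Ik) = max over predecessors of dist + latency(Ik).
dist(I0) = latency 3 = 3
dist(I1) = dist(I0) + 3 = 3 + 3 = 6
dist(I2) = dist(I0) + 1 = 3 + 1 = 4
dist(I3) = dist(I0) + 1 = 3 + 1 = 4
dist(I4) = dist(I3) + 4 = 4 + 4 = 8
dist(I5) = dist(I2) + 4 = 4 + 4 = 8
Critical path = max dist = 8

8


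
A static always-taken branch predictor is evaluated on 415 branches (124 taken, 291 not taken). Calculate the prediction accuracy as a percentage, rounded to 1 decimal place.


Predictor: always-taken
Correct predictions = 124
Accuracy = 124 / 415 * 100 = 29.9%

29.9


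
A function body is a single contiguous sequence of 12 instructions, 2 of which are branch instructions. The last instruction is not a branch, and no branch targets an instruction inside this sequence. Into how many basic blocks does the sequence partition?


With no in-sequence branch targets, the leaders are the first instruction plus the instruction after each branch.
Number of basic blocks = branches + 1
= 2 + 1 = 3

3


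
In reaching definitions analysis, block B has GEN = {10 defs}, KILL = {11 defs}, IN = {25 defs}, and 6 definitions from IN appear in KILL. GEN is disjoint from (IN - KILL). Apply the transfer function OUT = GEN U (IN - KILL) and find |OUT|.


IN - KILL: 25 - 6 = 19 surviving definitions
OUT = GEN + surviving = 10 + 19 = 29

29


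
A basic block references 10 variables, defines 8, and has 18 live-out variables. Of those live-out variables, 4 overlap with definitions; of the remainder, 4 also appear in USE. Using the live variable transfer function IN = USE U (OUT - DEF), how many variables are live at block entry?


OUT - DEF: 18 - 4 = 14
|IN| = |USE| + |OUT - DEF| - |USE ∩ (OUT - DEF)| = 10 + 14 - 4 = 20

20


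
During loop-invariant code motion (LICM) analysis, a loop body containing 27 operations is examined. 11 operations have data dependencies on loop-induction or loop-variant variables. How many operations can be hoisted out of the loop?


Invariant candidates = total - loop-dependent
= 27 - 11 = 16

16


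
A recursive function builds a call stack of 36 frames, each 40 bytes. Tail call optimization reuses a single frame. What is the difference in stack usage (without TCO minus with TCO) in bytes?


Without TCO: 36 * 40 = 1440 bytes
With TCO: reuse 1 frame = 40 bytes
Savings = 1440 - 40 = 1400

1400


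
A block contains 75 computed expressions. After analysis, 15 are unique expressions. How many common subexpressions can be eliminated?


CSE count = total expressions - unique expressions
= 75 - 15 = 60

60


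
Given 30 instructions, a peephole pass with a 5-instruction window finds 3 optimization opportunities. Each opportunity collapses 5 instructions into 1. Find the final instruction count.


Each match removes 4 instructions.
Total removed = 3 * 4 = 12
Remaining = 30 - 12 = 18

18


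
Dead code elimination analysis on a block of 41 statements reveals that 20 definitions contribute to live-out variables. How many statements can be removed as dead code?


Dead code = total statements - live definitions
= 41 - 20 = 21

21


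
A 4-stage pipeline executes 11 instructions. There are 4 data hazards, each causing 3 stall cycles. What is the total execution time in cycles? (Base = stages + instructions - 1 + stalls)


Base cycles = 4 + 11 - 1 = 14
Total stalls = 4 * 3 = 12
Total = 14 + 12 = 26

26


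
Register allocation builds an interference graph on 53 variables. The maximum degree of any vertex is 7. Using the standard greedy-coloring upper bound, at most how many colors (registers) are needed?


Greedy coloring never needs more than (max_degree + 1) colors: when coloring a vertex, at most max_degree neighbors are already colored.
Upper bound = 7 + 1 = 8

8


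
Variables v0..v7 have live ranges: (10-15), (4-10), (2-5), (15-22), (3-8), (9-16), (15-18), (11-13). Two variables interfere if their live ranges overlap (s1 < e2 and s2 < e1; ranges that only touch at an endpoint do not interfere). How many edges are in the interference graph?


Check all pairs for overlapping intervals.
Two intervals (s1,e1) and (s2,e2) overlap if s1 < e2 and s2 < e1.
v0 (10-15) vs v1..v7: overlaps v5, v7 -> 2
v1 (4-10) vs v2..v7: overlaps v2, v4, v5 -> 3
v2 (2-5) vs v3..v7: overlaps v4 -> 1
v3 (15-22) vs v4..v7: overlaps v5, v6 -> 2
v4 (3-8) vs v5..v7: overlaps none -> 0
v5 (9-16) vs v6..v7: overlaps v6, v7 -> 2
v6 (15-18) vs v7: overlaps none -> 0
Total overlapping pairs = 2 + 3 + 1 + 2 + 0 + 2 + 0 = 10

10


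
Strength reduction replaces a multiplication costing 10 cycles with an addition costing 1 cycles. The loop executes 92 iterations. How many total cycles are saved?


Per-iteration saving = 10 - 1 = 9
Total saved = 92 * 9 = 828

828


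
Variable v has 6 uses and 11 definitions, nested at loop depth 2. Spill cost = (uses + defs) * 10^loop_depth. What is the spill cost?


uses + defs = 6 + 11 = 17
10^2 = 100
Spill cost = 17 * 100 = 1700

1700


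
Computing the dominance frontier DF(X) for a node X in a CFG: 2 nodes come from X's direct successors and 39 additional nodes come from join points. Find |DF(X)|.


DF(X) = direct successor contributions + join point contributions
= 2 + 39 = 41

41


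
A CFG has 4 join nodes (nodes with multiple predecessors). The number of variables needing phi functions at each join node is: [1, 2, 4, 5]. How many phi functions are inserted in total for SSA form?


Total phi functions = sum of phi functions at each join node
= 1 + 2 + 4 + 5 = 12

12


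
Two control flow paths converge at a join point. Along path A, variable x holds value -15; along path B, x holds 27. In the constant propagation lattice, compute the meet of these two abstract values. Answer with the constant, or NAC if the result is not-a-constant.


Meet operation: if both paths give the same constant, result is that constant; if they differ, result is NAC (not-a-constant).
Path A: -15, Path B: 27 -> differ
Result: not-a-constant -> NAC

NAC


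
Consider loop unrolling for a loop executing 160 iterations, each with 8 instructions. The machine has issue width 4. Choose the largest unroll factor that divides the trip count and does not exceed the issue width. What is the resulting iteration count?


Largest divisor of 160 <= 4 is 4
New iterations = 160 / 4 = 40

40


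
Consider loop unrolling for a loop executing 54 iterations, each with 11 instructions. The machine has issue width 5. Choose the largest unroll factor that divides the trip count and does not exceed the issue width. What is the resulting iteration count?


Largest divisor of 54 <= 5 is 3
New iterations = 54 / 3 = 18

18


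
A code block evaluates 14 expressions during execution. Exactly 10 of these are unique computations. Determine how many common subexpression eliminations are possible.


CSE count = total expressions - unique expressions
= 14 - 10 = 4

4


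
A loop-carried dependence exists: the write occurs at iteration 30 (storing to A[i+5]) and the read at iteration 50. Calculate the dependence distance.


Distance = read iteration - write iteration
= 50 - 30 = 20

20


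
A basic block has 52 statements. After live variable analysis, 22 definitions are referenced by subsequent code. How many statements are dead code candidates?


Dead code = total statements - live definitions
= 52 - 22 = 30

30


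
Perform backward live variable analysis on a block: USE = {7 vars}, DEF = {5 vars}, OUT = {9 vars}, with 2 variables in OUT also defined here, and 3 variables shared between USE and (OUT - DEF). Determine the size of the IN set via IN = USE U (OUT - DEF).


OUT - DEF: 9 - 2 = 7
|IN| = |USE| + |OUT - DEF| - |USE ∩ (OUT - DEF)| = 7 + 7 - 3 = 11

11


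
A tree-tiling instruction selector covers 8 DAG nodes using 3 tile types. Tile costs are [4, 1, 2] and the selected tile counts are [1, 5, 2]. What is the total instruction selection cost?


Total cost = sum(count_i * cost_i)
= 1*4 + 5*1 + 2*2
= 13

13


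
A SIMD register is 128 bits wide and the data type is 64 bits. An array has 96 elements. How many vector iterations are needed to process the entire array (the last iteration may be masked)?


Width = 128 / 64 = 2 elements per vector op
Iterations = ceil(96 / 2) = 48

48


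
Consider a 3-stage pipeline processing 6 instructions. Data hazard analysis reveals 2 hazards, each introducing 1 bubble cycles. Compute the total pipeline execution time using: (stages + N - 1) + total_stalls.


Base cycles = 3 + 6 - 1 = 8
Total stalls = 2 * 1 = 2
Total = 8 + 2 = 10

10


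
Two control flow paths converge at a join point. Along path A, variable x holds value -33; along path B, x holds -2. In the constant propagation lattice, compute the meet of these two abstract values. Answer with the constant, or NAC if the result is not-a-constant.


Meet operation: if both paths give the same constant, result is that constant; if they differ, result is NAC (not-a-constant).
Path A: -33, Path B: -2 -> differ
Result: not-a-constant -> NAC

NAC


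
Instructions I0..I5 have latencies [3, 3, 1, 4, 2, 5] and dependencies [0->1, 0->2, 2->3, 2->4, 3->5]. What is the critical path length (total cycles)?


Compute longest path through dependency graph: dist(Ik) = max over predecessors of dist + latency(Ik).
dist(I0) = latency 3 = 3
dist(I1) = dist(I0) + 3 = 3 + 3 = 6
dist(I2) = dist(I0) + 1 = 3 + 1 = 4
dist(I3) = dist(I2) + 4 = 4 + 4 = 8
dist(I4) = dist(I2) + 2 = 4 + 2 = 6
dist(I5) = dist(I3) + 5 = 8 + 5 = 13
Critical path = max dist = 13

13


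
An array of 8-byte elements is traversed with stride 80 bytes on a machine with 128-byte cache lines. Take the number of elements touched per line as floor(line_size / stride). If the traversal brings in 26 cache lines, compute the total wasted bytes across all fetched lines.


Elements per line = floor(128 / 80) = 1
Bytes used per line = 1 * 8 = 8
Wasted per line = 128 - 8 = 120
Total wasted = 120 * 26 = 3120

3120


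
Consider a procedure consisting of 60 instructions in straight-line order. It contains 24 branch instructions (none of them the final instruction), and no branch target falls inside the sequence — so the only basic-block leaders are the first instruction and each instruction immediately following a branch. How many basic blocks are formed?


With no in-sequence branch targets, the leaders are the first instruction plus the instruction after each branch.
Number of basic blocks = branches + 1
= 24 + 1 = 25

25


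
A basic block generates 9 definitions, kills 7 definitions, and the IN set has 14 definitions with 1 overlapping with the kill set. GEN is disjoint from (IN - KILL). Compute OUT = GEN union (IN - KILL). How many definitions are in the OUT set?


IN - KILL: 14 - 1 = 13 surviving definitions
OUT = GEN + surviving = 9 + 13 = 22

22


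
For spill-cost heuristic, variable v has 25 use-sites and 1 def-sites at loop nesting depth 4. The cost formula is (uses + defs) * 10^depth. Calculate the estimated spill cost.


uses + defs = 25 + 1 = 26
10^4 = 10000
Spill cost = 26 * 10000 = 260000

260000


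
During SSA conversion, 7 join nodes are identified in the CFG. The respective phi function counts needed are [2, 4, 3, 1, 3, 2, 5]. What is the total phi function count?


Total phi functions = sum of phi functions at each join node
= 2 + 4 + 3 + 1 + 3 + 2 + 5 = 20

20


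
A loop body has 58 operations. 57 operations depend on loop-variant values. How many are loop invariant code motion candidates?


Invariant candidates = total - loop-dependent
= 58 - 57 = 1

1


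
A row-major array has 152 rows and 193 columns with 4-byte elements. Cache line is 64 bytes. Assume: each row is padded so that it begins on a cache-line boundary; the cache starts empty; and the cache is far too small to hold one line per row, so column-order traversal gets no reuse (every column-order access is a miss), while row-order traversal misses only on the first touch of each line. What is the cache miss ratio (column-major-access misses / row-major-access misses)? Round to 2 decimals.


Each row occupies 193 * 4 = 772 bytes and starts on a line boundary, so it spans ceil(772 / 64) = 13 cache lines.
Row-major traversal misses (one per line touched): 152 * ceil(193 * 4 / 64) = 1976
Column-major traversal misses (no reuse, every access misses): 152 * 193 = 29336
Ratio = 29336 / 1976 = 14.85

14.85
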